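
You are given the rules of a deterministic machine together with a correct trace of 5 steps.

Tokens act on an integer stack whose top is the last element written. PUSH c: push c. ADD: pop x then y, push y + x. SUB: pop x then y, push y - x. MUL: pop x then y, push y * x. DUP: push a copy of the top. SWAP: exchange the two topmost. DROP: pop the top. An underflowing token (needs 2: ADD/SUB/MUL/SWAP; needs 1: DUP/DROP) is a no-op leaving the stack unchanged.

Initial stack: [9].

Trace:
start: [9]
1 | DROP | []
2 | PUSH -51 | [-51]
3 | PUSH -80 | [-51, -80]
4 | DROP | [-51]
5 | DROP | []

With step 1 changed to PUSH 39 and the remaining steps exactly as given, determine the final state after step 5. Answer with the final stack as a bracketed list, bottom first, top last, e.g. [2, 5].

[9, 39]

(re-executing from step 1 with the substitution; state before step 1: [9])
1 | PUSH 39 | [9, 39]
2 | PUSH -51 | [9, 39, -51]
3 | PUSH -80 | [9, 39, -51, -80]
4 | DROP | [9, 39, -51]
5 | DROP | [9, 39]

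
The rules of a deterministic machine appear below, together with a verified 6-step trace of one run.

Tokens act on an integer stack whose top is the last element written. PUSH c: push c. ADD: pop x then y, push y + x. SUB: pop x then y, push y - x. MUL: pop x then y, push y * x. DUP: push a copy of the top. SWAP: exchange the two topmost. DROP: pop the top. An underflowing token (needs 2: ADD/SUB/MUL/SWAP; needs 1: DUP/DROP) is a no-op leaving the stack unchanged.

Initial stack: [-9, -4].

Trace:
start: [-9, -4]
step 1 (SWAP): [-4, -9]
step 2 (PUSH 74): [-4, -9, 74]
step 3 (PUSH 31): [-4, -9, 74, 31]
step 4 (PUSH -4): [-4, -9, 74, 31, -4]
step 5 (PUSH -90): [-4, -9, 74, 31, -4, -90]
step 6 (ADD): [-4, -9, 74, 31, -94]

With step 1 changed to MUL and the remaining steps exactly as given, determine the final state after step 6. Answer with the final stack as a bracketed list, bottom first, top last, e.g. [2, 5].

[36, 74, 31, -94]

(re-executing from step 1 with the substitution; state before step 1: [-9, -4])
step 1 (MUL): [36]
step 2 (PUSH 74): [36, 74]
step 3 (PUSH 31): [36, 74, 31]
step 4 (PUSH -4): [36, 74, 31, -4]
step 5 (PUSH -90): [36, 74, 31, -4, -90]
step 6 (ADD): [36, 74, 31, -94]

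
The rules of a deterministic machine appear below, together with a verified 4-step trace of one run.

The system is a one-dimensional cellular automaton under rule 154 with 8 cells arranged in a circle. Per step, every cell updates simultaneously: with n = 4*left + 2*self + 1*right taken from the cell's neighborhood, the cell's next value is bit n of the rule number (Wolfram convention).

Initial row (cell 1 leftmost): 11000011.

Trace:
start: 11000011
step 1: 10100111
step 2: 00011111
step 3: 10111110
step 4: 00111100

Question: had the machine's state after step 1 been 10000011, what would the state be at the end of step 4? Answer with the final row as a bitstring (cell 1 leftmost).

state after step 1 := 10000011
step 2: 01000111
step 3: 00101110
step 4: 01001101

01001101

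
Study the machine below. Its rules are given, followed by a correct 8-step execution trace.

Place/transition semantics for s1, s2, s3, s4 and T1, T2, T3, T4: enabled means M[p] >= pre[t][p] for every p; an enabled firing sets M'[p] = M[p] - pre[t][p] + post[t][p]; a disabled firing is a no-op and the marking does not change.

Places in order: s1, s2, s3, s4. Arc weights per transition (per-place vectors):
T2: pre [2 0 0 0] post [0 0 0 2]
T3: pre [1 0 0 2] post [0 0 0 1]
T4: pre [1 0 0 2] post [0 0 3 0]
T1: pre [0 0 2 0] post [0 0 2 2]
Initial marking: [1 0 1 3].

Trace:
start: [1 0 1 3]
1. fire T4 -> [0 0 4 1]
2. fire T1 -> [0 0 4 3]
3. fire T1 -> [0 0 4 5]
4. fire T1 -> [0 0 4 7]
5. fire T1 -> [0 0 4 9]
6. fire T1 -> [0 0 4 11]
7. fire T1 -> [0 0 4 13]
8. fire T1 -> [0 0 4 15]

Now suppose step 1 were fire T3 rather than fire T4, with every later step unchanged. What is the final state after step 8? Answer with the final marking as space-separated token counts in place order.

0 0 1 2

(re-executing from step 1 with the substitution; state before step 1: [1 0 1 3])
1. fire T3 -> [0 0 1 2]
2. fire T1 -> [0 0 1 2]
3. fire T1 -> [0 0 1 2]
4. fire T1 -> [0 0 1 2]
5. fire T1 -> [0 0 1 2]
6. fire T1 -> [0 0 1 2]
7. fire T1 -> [0 0 1 2]
8. fire T1 -> [0 0 1 2]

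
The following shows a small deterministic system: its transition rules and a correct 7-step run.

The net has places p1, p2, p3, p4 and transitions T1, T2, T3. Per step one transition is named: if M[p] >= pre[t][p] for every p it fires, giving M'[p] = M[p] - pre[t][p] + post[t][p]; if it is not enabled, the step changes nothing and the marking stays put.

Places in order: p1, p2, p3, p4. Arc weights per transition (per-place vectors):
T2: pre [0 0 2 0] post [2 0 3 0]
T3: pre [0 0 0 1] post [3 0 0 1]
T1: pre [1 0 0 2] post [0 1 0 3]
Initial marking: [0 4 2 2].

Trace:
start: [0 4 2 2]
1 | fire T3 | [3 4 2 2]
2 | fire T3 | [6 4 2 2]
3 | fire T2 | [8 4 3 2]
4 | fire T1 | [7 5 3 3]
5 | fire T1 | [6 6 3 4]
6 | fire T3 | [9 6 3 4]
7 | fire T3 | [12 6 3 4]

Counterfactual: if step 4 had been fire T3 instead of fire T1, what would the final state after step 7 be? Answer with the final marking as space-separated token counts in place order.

(re-executing from step 4 with the substitution; state before step 4: [8 4 3 2])
4 | fire T3 | [11 4 3 2]
5 | fire T1 | [10 5 3 3]
6 | fire T3 | [13 5 3 3]
7 | fire T3 | [16 5 3 3]

16 5 3 3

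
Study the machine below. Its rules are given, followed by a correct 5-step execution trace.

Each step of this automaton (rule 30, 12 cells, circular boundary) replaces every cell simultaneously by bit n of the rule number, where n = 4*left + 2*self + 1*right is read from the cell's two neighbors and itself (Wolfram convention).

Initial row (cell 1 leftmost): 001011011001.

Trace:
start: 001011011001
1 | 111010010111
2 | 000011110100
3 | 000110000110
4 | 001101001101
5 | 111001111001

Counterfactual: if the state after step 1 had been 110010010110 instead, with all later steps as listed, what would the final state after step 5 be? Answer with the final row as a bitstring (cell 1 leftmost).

state after step 1 := 110010010110
2 | 101111110100
3 | 101000000111
4 | 001100001100
5 | 011010011010

011010011010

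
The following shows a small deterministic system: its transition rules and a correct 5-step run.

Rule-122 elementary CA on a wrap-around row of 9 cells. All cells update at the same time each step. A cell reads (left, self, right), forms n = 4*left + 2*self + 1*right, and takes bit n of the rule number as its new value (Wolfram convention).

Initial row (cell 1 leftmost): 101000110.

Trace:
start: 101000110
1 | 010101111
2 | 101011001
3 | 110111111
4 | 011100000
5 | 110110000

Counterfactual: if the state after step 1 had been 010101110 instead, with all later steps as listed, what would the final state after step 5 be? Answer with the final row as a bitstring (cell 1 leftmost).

000110110

state after step 1 := 010101110
2 | 101011011
3 | 110111110
4 | 111100011
5 | 000110110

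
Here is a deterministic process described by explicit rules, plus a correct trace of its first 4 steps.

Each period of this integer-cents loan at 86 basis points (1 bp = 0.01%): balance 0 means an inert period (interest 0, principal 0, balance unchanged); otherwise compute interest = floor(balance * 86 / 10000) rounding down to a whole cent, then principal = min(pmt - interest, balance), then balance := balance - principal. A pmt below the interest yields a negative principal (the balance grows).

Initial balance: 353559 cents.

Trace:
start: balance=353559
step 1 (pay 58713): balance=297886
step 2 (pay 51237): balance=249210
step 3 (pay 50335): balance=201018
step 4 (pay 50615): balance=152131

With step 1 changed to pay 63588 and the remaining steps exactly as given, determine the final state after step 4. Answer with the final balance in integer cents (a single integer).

147129

(re-executing from step 1 with the substitution; state before step 1: balance=353559)
step 1 (pay 63588): balance=293011
step 2 (pay 51237): balance=244293
step 3 (pay 50335): balance=196058
step 4 (pay 50615): balance=147129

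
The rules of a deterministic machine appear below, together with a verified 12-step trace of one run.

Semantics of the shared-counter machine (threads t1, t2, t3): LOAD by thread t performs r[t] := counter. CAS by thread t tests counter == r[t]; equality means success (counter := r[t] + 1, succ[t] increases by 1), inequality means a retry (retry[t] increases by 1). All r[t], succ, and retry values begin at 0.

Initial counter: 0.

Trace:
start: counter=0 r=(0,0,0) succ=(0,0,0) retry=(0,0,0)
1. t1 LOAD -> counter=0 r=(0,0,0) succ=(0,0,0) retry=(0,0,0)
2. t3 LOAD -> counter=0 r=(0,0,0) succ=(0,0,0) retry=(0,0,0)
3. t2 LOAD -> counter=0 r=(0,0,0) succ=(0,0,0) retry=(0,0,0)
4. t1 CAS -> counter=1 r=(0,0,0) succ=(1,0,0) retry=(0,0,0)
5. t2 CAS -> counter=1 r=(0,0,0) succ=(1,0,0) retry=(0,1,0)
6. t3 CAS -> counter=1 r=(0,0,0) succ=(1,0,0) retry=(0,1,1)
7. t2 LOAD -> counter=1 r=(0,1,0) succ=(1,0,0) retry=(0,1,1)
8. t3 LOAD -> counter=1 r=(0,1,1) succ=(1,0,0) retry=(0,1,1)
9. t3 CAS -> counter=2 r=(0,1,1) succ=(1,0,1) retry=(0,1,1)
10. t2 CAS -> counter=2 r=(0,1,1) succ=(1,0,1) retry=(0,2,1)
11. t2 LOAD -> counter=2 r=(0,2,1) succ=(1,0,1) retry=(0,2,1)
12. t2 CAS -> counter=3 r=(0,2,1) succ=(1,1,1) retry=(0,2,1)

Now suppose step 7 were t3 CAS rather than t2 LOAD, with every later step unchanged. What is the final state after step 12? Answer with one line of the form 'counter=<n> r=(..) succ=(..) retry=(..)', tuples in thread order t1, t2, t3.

(re-executing from step 7 with the substitution; state before step 7: counter=1 r=(0,0,0) succ=(1,0,0) retry=(0,1,1))
7. t3 CAS -> counter=1 r=(0,0,0) succ=(1,0,0) retry=(0,1,2)
8. t3 LOAD -> counter=1 r=(0,0,1) succ=(1,0,0) retry=(0,1,2)
9. t3 CAS -> counter=2 r=(0,0,1) succ=(1,0,1) retry=(0,1,2)
10. t2 CAS -> counter=2 r=(0,0,1) succ=(1,0,1) retry=(0,2,2)
11. t2 LOAD -> counter=2 r=(0,2,1) succ=(1,0,1) retry=(0,2,2)
12. t2 CAS -> counter=3 r=(0,2,1) succ=(1,1,1) retry=(0,2,2)

counter=3 r=(0,2,1) succ=(1,1,1) retry=(0,2,2)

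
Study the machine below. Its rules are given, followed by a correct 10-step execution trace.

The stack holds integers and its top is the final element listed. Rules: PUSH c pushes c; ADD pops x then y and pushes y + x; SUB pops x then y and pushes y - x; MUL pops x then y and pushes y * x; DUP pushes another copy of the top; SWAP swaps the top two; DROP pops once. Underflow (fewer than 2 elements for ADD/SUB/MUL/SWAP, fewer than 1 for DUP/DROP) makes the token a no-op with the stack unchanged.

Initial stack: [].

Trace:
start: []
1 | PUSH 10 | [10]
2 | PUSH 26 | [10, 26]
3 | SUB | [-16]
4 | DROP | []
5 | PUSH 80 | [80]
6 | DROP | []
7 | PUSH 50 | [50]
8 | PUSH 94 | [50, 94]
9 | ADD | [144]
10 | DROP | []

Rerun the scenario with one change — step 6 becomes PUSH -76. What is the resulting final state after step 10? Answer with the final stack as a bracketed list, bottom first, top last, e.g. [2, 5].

[80, -76]

(re-executing from step 6 with the substitution; state before step 6: [80])
6 | PUSH -76 | [80, -76]
7 | PUSH 50 | [80, -76, 50]
8 | PUSH 94 | [80, -76, 50, 94]
9 | ADD | [80, -76, 144]
10 | DROP | [80, -76]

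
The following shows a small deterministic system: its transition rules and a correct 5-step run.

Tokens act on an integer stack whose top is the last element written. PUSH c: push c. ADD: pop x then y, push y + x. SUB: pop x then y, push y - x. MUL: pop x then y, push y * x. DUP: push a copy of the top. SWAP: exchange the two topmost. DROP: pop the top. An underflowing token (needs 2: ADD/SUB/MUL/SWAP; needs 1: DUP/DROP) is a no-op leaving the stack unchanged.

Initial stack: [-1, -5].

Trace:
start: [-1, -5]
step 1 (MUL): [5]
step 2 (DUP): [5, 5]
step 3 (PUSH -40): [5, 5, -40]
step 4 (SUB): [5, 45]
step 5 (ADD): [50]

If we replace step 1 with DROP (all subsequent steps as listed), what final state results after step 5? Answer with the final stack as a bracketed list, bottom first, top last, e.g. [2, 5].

[38]

(re-executing from step 1 with the substitution; state before step 1: [-1, -5])
step 1 (DROP): [-1]
step 2 (DUP): [-1, -1]
step 3 (PUSH -40): [-1, -1, -40]
step 4 (SUB): [-1, 39]
step 5 (ADD): [38]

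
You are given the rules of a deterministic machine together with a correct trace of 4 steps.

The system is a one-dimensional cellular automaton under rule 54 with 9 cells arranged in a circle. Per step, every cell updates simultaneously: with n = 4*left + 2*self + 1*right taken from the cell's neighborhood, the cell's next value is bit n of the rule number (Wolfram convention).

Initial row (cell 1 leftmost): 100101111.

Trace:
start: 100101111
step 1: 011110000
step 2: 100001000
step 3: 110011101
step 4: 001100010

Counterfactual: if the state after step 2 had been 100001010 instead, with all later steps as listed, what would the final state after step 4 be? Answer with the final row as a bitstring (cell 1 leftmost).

state after step 2 := 100001010
step 3: 110011111
step 4: 001100000

001100000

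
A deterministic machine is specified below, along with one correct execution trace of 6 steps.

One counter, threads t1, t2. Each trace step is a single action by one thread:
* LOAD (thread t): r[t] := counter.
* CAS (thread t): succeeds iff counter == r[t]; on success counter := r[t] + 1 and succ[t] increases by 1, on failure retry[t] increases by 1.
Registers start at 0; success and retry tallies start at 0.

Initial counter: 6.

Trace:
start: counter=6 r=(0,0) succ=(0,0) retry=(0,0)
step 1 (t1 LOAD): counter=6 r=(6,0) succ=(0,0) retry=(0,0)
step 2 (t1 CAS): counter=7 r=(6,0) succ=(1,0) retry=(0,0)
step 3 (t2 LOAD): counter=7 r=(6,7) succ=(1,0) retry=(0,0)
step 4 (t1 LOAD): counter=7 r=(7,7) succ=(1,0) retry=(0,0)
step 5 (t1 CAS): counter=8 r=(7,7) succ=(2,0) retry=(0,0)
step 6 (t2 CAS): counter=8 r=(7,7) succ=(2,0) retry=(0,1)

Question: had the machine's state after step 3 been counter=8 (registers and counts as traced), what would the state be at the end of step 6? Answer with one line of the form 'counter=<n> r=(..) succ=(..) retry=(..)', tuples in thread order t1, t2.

state after step 3 := counter=8 r=(6,7) succ=(1,0) retry=(0,0)
step 4 (t1 LOAD): counter=8 r=(8,7) succ=(1,0) retry=(0,0)
step 5 (t1 CAS): counter=9 r=(8,7) succ=(2,0) retry=(0,0)
step 6 (t2 CAS): counter=9 r=(8,7) succ=(2,0) retry=(0,1)

counter=9 r=(8,7) succ=(2,0) retry=(0,1)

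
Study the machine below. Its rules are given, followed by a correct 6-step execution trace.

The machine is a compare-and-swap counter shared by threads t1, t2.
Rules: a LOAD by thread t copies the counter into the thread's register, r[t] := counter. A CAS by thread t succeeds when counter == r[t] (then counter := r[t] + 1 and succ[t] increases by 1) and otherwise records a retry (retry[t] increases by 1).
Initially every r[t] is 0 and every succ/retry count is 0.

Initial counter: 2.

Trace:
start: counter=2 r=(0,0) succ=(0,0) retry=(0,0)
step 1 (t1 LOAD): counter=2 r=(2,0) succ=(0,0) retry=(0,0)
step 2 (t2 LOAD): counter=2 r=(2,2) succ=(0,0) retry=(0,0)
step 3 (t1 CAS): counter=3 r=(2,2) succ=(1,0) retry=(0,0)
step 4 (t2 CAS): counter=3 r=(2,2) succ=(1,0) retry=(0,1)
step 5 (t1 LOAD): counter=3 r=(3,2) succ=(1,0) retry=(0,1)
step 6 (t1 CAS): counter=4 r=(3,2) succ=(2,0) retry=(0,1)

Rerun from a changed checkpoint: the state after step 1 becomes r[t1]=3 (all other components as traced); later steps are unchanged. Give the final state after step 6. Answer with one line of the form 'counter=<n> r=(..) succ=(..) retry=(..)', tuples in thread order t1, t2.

state after step 1 := counter=2 r=(3,0) succ=(0,0) retry=(0,0)
step 2 (t2 LOAD): counter=2 r=(3,2) succ=(0,0) retry=(0,0)
step 3 (t1 CAS): counter=2 r=(3,2) succ=(0,0) retry=(1,0)
step 4 (t2 CAS): counter=3 r=(3,2) succ=(0,1) retry=(1,0)
step 5 (t1 LOAD): counter=3 r=(3,2) succ=(0,1) retry=(1,0)
step 6 (t1 CAS): counter=4 r=(3,2) succ=(1,1) retry=(1,0)

counter=4 r=(3,2) succ=(1,1) retry=(1,0)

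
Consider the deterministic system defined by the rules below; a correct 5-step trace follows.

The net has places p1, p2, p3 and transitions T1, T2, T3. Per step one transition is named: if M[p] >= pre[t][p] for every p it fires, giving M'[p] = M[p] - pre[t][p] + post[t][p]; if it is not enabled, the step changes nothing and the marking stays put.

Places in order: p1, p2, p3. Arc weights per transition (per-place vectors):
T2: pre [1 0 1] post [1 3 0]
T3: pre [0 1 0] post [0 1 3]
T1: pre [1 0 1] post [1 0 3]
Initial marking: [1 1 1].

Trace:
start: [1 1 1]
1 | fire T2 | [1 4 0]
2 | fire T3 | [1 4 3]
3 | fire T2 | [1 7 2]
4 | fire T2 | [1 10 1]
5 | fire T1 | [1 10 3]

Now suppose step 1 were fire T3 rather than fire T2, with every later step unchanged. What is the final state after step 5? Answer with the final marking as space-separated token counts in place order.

1 7 7

(re-executing from step 1 with the substitution; state before step 1: [1 1 1])
1 | fire T3 | [1 1 4]
2 | fire T3 | [1 1 7]
3 | fire T2 | [1 4 6]
4 | fire T2 | [1 7 5]
5 | fire T1 | [1 7 7]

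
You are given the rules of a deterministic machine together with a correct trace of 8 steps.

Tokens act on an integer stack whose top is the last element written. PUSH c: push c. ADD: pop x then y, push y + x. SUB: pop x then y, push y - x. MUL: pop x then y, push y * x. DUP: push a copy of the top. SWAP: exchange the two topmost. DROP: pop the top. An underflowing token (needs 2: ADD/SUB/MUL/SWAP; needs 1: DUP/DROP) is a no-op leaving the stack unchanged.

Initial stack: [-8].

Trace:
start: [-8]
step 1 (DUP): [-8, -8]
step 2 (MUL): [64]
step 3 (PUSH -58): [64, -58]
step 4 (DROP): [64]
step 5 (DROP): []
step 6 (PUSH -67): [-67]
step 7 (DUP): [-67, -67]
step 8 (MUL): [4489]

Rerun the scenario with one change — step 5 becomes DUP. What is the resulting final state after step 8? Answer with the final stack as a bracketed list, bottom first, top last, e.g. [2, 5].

[64, 64, 4489]

(re-executing from step 5 with the substitution; state before step 5: [64])
step 5 (DUP): [64, 64]
step 6 (PUSH -67): [64, 64, -67]
step 7 (DUP): [64, 64, -67, -67]
step 8 (MUL): [64, 64, 4489]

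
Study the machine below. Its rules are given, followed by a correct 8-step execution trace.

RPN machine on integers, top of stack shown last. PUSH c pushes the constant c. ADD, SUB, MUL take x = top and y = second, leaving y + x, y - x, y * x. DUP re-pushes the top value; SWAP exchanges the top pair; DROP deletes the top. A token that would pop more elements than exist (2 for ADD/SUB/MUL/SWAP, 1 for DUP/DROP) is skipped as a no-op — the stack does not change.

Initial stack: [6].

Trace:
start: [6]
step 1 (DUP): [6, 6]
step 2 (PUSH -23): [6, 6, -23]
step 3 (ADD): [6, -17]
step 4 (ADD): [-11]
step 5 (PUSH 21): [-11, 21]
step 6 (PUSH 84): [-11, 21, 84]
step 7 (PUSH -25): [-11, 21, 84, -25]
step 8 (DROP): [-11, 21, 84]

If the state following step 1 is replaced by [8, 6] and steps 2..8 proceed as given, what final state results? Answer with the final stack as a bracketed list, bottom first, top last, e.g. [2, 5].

state after step 1 := [8, 6]
step 2 (PUSH -23): [8, 6, -23]
step 3 (ADD): [8, -17]
step 4 (ADD): [-9]
step 5 (PUSH 21): [-9, 21]
step 6 (PUSH 84): [-9, 21, 84]
step 7 (PUSH -25): [-9, 21, 84, -25]
step 8 (DROP): [-9, 21, 84]

[-9, 21, 84]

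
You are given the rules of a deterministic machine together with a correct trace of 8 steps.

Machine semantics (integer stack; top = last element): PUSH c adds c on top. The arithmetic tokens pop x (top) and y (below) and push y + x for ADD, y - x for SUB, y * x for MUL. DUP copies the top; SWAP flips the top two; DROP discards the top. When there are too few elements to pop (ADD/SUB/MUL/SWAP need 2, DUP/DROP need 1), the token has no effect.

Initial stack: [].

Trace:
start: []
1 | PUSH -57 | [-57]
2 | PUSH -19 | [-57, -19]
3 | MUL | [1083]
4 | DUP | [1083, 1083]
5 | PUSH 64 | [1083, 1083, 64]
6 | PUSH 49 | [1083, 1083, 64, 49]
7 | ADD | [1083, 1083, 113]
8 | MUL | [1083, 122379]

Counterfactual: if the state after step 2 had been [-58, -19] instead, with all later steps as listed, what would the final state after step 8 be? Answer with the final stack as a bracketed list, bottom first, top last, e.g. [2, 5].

[1102, 124526]

state after step 2 := [-58, -19]
3 | MUL | [1102]
4 | DUP | [1102, 1102]
5 | PUSH 64 | [1102, 1102, 64]
6 | PUSH 49 | [1102, 1102, 64, 49]
7 | ADD | [1102, 1102, 113]
8 | MUL | [1102, 124526]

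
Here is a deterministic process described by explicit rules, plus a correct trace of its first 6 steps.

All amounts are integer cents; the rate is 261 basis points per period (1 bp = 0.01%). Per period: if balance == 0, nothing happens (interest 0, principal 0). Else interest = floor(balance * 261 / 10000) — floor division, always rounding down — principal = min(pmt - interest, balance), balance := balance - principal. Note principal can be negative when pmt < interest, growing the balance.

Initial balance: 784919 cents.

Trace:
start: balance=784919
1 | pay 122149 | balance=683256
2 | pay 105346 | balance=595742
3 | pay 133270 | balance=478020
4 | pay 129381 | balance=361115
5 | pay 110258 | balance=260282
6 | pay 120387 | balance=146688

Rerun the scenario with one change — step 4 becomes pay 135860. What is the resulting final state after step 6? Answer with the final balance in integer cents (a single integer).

139865

(re-executing from step 4 with the substitution; state before step 4: balance=478020)
4 | pay 135860 | balance=354636
5 | pay 110258 | balance=253633
6 | pay 120387 | balance=139865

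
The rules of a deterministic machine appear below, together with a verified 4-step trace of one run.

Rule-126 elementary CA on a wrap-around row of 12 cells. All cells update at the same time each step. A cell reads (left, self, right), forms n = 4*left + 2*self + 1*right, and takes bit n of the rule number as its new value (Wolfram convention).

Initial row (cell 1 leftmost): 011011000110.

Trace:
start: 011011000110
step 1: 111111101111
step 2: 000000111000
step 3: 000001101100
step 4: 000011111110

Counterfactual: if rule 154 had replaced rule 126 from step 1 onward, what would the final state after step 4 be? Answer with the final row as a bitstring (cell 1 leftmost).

110001100110

(re-executing steps 1..4 under rule 154; state before step 1: 011011000110)
step 1: 110010101101
step 2: 101100001001
step 3: 001010010111
step 4: 110001100110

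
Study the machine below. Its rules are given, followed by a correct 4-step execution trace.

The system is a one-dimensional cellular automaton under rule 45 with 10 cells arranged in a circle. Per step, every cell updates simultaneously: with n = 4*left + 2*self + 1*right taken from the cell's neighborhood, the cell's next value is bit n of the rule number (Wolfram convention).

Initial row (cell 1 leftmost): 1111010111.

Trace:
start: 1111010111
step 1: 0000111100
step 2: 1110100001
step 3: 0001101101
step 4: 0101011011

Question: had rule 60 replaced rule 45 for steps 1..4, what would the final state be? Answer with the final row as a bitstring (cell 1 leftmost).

1000101010

(re-executing steps 1..4 under rule 60; state before step 1: 1111010111)
step 1: 0000111100
step 2: 0000100010
step 3: 0000110011
step 4: 1000101010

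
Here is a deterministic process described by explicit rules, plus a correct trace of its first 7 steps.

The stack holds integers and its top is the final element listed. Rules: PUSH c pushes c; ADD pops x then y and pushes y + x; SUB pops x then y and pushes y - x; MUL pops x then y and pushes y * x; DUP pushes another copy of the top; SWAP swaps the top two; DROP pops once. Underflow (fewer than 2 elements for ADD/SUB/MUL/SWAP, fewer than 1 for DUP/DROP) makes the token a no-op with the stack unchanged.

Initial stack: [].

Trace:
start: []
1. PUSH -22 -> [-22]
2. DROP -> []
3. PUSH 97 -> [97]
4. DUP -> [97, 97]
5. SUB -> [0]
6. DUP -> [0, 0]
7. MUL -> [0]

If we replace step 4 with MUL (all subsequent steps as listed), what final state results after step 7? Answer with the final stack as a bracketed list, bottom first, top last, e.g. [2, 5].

(re-executing from step 4 with the substitution; state before step 4: [97])
4. MUL -> [97]
5. SUB -> [97]
6. DUP -> [97, 97]
7. MUL -> [9409]

[9409]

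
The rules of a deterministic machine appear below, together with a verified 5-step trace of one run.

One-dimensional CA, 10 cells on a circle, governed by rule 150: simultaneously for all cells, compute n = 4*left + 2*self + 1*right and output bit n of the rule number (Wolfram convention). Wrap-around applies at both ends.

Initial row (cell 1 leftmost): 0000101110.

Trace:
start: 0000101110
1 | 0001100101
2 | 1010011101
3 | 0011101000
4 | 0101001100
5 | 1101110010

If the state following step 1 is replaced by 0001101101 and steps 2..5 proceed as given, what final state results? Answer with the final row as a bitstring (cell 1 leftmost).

0111111010

state after step 1 := 0001101101
2 | 1010000001
3 | 0011000010
4 | 0100100111
5 | 0111111010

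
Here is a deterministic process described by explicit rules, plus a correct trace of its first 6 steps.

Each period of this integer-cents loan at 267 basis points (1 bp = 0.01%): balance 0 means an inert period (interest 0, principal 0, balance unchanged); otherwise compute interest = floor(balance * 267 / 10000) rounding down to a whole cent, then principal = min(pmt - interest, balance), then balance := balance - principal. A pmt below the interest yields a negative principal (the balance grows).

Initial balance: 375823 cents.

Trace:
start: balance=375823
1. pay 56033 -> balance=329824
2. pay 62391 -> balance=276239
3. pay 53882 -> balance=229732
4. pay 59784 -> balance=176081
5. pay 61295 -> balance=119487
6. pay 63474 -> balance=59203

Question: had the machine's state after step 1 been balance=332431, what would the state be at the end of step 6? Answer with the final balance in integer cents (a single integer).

state after step 1 := balance=332431
2. pay 62391 -> balance=278915
3. pay 53882 -> balance=232480
4. pay 59784 -> balance=178903
5. pay 61295 -> balance=122384
6. pay 63474 -> balance=62177

62177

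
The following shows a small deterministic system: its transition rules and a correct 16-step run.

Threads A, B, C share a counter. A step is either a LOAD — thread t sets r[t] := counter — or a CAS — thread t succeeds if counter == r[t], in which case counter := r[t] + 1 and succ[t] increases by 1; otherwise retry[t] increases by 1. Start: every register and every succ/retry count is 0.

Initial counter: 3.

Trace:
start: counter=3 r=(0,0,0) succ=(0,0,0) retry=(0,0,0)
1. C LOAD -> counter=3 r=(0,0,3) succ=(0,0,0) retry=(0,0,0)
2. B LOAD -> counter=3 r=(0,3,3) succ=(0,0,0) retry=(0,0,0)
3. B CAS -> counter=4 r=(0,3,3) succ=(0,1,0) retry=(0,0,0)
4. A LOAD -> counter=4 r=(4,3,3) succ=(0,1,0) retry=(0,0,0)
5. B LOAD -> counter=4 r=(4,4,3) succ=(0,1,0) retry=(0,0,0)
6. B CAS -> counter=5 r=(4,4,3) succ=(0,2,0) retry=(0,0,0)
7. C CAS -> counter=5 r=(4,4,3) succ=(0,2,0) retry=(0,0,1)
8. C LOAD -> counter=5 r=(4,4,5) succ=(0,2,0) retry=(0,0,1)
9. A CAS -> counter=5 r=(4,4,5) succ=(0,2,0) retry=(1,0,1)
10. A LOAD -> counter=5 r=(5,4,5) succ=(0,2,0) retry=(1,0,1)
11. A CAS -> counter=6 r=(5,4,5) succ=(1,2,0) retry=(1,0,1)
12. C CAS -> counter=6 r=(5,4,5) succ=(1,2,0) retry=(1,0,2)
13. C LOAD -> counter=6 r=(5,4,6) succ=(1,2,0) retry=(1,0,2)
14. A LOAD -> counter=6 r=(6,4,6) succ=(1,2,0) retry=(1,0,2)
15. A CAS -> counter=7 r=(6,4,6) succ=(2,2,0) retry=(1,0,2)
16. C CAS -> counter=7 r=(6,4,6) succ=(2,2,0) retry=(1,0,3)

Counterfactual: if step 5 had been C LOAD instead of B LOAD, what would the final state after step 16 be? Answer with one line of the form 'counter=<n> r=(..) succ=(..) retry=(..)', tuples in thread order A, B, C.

counter=7 r=(6,3,6) succ=(2,1,1) retry=(1,1,2)

(re-executing from step 5 with the substitution; state before step 5: counter=4 r=(4,3,3) succ=(0,1,0) retry=(0,0,0))
5. C LOAD -> counter=4 r=(4,3,4) succ=(0,1,0) retry=(0,0,0)
6. B CAS -> counter=4 r=(4,3,4) succ=(0,1,0) retry=(0,1,0)
7. C CAS -> counter=5 r=(4,3,4) succ=(0,1,1) retry=(0,1,0)
8. C LOAD -> counter=5 r=(4,3,5) succ=(0,1,1) retry=(0,1,0)
9. A CAS -> counter=5 r=(4,3,5) succ=(0,1,1) retry=(1,1,0)
10. A LOAD -> counter=5 r=(5,3,5) succ=(0,1,1) retry=(1,1,0)
11. A CAS -> counter=6 r=(5,3,5) succ=(1,1,1) retry=(1,1,0)
12. C CAS -> counter=6 r=(5,3,5) succ=(1,1,1) retry=(1,1,1)
13. C LOAD -> counter=6 r=(5,3,6) succ=(1,1,1) retry=(1,1,1)
14. A LOAD -> counter=6 r=(6,3,6) succ=(1,1,1) retry=(1,1,1)
15. A CAS -> counter=7 r=(6,3,6) succ=(2,1,1) retry=(1,1,1)
16. C CAS -> counter=7 r=(6,3,6) succ=(2,1,1) retry=(1,1,2)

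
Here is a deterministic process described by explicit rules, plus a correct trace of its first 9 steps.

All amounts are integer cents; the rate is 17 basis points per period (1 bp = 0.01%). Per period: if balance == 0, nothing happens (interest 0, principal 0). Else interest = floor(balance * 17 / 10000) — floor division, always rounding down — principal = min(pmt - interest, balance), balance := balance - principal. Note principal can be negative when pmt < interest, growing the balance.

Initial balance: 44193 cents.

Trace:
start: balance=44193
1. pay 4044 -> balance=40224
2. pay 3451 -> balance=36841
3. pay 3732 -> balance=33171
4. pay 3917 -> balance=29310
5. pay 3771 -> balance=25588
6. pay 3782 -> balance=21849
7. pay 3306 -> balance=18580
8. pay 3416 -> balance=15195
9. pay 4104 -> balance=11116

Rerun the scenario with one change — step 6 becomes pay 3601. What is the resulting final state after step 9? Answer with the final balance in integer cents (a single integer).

11298

(re-executing from step 6 with the substitution; state before step 6: balance=25588)
6. pay 3601 -> balance=22030
7. pay 3306 -> balance=18761
8. pay 3416 -> balance=15376
9. pay 4104 -> balance=11298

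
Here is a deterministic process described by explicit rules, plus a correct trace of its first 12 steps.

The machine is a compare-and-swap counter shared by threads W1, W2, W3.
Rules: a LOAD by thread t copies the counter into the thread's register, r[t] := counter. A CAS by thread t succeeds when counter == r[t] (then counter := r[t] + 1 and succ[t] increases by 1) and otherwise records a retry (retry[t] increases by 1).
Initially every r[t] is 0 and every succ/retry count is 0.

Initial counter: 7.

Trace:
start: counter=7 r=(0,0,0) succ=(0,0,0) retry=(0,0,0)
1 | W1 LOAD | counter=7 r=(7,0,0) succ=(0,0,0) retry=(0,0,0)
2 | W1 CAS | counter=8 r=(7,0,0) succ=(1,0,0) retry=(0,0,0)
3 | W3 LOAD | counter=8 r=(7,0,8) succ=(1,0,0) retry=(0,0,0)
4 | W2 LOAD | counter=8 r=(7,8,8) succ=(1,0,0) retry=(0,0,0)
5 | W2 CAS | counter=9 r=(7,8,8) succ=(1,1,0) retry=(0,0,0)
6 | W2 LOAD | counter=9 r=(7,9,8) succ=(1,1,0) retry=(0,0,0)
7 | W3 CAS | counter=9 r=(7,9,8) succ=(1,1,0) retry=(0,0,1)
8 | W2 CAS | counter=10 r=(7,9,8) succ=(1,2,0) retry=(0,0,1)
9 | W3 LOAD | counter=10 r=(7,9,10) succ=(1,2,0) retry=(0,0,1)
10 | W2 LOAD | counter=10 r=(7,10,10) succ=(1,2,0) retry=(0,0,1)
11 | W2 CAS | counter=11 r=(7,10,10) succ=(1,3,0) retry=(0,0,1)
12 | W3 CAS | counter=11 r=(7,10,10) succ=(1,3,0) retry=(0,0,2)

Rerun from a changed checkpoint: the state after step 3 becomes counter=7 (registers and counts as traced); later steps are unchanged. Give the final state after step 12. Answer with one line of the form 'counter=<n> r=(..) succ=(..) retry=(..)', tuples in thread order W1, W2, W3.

counter=10 r=(7,9,9) succ=(1,2,1) retry=(0,1,1)

state after step 3 := counter=7 r=(7,0,8) succ=(1,0,0) retry=(0,0,0)
4 | W2 LOAD | counter=7 r=(7,7,8) succ=(1,0,0) retry=(0,0,0)
5 | W2 CAS | counter=8 r=(7,7,8) succ=(1,1,0) retry=(0,0,0)
6 | W2 LOAD | counter=8 r=(7,8,8) succ=(1,1,0) retry=(0,0,0)
7 | W3 CAS | counter=9 r=(7,8,8) succ=(1,1,1) retry=(0,0,0)
8 | W2 CAS | counter=9 r=(7,8,8) succ=(1,1,1) retry=(0,1,0)
9 | W3 LOAD | counter=9 r=(7,8,9) succ=(1,1,1) retry=(0,1,0)
10 | W2 LOAD | counter=9 r=(7,9,9) succ=(1,1,1) retry=(0,1,0)
11 | W2 CAS | counter=10 r=(7,9,9) succ=(1,2,1) retry=(0,1,0)
12 | W3 CAS | counter=10 r=(7,9,9) succ=(1,2,1) retry=(0,1,1)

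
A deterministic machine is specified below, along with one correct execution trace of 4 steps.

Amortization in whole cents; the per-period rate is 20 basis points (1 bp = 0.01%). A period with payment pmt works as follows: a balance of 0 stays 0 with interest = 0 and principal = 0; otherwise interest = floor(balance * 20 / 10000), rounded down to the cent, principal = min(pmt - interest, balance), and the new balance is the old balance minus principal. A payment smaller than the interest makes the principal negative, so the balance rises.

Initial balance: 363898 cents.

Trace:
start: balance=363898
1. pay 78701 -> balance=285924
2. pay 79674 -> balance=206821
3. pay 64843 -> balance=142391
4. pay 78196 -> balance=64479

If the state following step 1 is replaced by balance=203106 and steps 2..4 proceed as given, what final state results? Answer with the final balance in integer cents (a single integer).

state after step 1 := balance=203106
2. pay 79674 -> balance=123838
3. pay 64843 -> balance=59242
4. pay 78196 -> balance=0

0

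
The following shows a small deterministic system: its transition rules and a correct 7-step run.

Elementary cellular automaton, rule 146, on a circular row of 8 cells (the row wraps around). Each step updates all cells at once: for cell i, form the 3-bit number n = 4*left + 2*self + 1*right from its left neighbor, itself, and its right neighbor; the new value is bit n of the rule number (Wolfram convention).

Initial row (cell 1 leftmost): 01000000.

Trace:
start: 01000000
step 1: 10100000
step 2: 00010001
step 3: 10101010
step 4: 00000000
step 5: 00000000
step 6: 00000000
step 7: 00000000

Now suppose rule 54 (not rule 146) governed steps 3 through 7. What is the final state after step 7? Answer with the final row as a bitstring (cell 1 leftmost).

(re-executing steps 3..7 under rule 54; state before step 3: 00010001)
step 3: 10111011
step 4: 01000100
step 5: 11101110
step 6: 00010001
step 7: 10111011

10111011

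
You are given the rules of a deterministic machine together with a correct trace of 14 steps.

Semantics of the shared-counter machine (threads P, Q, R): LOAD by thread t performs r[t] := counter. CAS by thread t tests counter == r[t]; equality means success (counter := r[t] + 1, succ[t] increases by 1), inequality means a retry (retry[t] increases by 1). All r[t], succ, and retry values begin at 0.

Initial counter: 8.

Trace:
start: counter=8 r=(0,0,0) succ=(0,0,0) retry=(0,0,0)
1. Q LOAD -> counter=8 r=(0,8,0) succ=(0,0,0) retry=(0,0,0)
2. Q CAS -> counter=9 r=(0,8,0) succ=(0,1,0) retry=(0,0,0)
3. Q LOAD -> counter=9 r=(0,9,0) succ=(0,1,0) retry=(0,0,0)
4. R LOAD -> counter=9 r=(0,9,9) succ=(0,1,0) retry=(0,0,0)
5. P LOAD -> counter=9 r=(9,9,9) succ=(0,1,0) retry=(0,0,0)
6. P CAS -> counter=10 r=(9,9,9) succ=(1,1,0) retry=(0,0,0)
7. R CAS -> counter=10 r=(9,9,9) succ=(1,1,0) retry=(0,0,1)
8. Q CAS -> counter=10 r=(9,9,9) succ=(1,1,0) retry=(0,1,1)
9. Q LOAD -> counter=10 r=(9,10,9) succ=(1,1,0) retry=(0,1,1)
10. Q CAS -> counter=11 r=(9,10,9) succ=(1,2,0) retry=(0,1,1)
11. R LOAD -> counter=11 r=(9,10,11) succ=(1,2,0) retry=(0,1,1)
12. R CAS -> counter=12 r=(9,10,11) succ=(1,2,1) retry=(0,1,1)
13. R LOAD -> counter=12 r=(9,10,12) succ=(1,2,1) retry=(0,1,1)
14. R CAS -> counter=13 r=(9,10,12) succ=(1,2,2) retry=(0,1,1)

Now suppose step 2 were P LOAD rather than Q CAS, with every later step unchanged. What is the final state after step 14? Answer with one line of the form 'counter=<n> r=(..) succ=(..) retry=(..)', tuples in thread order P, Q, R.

(re-executing from step 2 with the substitution; state before step 2: counter=8 r=(0,8,0) succ=(0,0,0) retry=(0,0,0))
2. P LOAD -> counter=8 r=(8,8,0) succ=(0,0,0) retry=(0,0,0)
3. Q LOAD -> counter=8 r=(8,8,0) succ=(0,0,0) retry=(0,0,0)
4. R LOAD -> counter=8 r=(8,8,8) succ=(0,0,0) retry=(0,0,0)
5. P LOAD -> counter=8 r=(8,8,8) succ=(0,0,0) retry=(0,0,0)
6. P CAS -> counter=9 r=(8,8,8) succ=(1,0,0) retry=(0,0,0)
7. R CAS -> counter=9 r=(8,8,8) succ=(1,0,0) retry=(0,0,1)
8. Q CAS -> counter=9 r=(8,8,8) succ=(1,0,0) retry=(0,1,1)
9. Q LOAD -> counter=9 r=(8,9,8) succ=(1,0,0) retry=(0,1,1)
10. Q CAS -> counter=10 r=(8,9,8) succ=(1,1,0) retry=(0,1,1)
11. R LOAD -> counter=10 r=(8,9,10) succ=(1,1,0) retry=(0,1,1)
12. R CAS -> counter=11 r=(8,9,10) succ=(1,1,1) retry=(0,1,1)
13. R LOAD -> counter=11 r=(8,9,11) succ=(1,1,1) retry=(0,1,1)
14. R CAS -> counter=12 r=(8,9,11) succ=(1,1,2) retry=(0,1,1)

counter=12 r=(8,9,11) succ=(1,1,2) retry=(0,1,1)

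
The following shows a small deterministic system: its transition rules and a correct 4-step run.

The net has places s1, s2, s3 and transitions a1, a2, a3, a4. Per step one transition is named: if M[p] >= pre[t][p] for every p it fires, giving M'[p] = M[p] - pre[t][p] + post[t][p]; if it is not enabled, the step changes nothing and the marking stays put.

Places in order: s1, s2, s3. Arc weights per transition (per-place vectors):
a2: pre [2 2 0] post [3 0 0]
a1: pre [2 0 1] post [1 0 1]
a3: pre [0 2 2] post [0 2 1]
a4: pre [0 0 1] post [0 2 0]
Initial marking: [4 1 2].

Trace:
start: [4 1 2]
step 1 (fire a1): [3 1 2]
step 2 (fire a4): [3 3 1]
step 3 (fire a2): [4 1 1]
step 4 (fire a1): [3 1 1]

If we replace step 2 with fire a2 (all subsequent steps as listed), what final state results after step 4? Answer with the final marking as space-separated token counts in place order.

(re-executing from step 2 with the substitution; state before step 2: [3 1 2])
step 2 (fire a2): [3 1 2]
step 3 (fire a2): [3 1 2]
step 4 (fire a1): [2 1 2]

2 1 2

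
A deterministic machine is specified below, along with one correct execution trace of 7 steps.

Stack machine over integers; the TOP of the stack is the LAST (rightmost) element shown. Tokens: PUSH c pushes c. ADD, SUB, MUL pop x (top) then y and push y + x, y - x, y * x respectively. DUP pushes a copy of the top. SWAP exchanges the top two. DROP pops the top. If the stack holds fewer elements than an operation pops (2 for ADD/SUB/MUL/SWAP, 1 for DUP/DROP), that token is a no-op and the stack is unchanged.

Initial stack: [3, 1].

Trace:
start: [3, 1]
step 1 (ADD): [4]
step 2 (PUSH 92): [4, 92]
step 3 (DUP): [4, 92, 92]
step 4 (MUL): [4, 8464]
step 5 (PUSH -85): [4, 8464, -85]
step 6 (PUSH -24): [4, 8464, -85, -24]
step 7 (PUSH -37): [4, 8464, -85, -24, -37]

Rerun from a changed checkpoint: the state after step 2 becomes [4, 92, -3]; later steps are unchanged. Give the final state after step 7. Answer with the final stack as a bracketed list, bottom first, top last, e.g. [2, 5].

state after step 2 := [4, 92, -3]
step 3 (DUP): [4, 92, -3, -3]
step 4 (MUL): [4, 92, 9]
step 5 (PUSH -85): [4, 92, 9, -85]
step 6 (PUSH -24): [4, 92, 9, -85, -24]
step 7 (PUSH -37): [4, 92, 9, -85, -24, -37]

[4, 92, 9, -85, -24, -37]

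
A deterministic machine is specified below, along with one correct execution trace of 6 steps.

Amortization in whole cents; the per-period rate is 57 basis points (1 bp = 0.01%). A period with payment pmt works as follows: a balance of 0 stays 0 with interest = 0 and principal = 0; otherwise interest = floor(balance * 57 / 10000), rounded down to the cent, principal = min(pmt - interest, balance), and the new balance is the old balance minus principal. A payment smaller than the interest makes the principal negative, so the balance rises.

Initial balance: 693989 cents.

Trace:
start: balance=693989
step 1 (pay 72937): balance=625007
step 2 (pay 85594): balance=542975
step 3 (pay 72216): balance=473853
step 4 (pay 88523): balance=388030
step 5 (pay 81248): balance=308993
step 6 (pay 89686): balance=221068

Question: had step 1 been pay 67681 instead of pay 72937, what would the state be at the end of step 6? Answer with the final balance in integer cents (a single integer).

226477

(re-executing from step 1 with the substitution; state before step 1: balance=693989)
step 1 (pay 67681): balance=630263
step 2 (pay 85594): balance=548261
step 3 (pay 72216): balance=479170
step 4 (pay 88523): balance=393378
step 5 (pay 81248): balance=314372
step 6 (pay 89686): balance=226477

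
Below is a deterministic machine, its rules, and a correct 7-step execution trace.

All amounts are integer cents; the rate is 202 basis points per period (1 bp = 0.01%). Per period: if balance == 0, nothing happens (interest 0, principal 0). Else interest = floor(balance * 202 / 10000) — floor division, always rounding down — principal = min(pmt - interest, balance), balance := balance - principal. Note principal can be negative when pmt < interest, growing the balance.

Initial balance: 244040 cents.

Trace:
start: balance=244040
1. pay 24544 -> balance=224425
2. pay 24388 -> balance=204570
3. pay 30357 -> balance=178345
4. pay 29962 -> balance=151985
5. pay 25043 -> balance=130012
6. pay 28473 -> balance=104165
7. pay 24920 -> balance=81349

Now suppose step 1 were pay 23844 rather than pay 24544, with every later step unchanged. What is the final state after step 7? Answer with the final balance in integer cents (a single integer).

82137

(re-executing from step 1 with the substitution; state before step 1: balance=244040)
1. pay 23844 -> balance=225125
2. pay 24388 -> balance=205284
3. pay 30357 -> balance=179073
4. pay 29962 -> balance=152728
5. pay 25043 -> balance=130770
6. pay 28473 -> balance=104938
7. pay 24920 -> balance=82137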